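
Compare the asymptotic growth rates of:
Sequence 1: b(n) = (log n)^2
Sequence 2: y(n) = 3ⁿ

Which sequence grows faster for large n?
Comparing growth rates:
Growth-rate hierarchy: log n ≺ any polynomial ≺ any exponential cⁿ (c>1) ≺ n! ≺ nⁿ.
exponential base 3 dominates polylogarithmic (log n)^2 asymptotically.

y(n) grows faster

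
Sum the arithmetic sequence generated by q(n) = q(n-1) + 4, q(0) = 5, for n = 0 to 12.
Computing the sequence terms: 5, 9, 13, 17, 21, 25, 29, 33, 37, 41, 45, 49, 53
Adding these values together:

377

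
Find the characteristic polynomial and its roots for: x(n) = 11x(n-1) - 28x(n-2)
Substitute x(n) = rⁿ and divide through by rⁿ⁻²: r² - 11r + 28 = 0
Factor: (r - 4)(r - 7) = 0, so r = 4, 7.
General solution: x(n) = A·4ⁿ + B·7ⁿ

Characteristic: r² - 11r + 28 = 0, Roots: r = 4, 7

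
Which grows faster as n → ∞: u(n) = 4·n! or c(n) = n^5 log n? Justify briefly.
Comparing growth rates:
Growth-rate hierarchy: log n ≺ any polynomial ≺ any exponential cⁿ (c>1) ≺ n! ≺ nⁿ.
factorial dominates polynomial degree 5 (with log factor) asymptotically.

u(n) grows faster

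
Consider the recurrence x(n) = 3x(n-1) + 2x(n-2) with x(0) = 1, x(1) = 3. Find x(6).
Computing the sequence terms:
1, 3, 11, 39, 139, 495, 1763

1763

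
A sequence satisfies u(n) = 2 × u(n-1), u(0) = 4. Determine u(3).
Computing step by step:
u(0) = 4
u(1) = 2 × 4 = 8
u(2) = 2 × 8 = 16
u(3) = 2 × 16 = 32

32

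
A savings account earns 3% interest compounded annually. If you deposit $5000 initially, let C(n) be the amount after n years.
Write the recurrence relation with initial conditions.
Each year the balance grows by 3%, i.e. is multiplied by 1 + 3/100 = 1.03, so C(n) = 1.03 × C(n-1). The initial deposit gives C(0) = 5000.
Unrolling gives the closed form C(n) = 5000 × (1.03)ⁿ.

C(n) = 1.03 × C(n-1), C(0) = 5000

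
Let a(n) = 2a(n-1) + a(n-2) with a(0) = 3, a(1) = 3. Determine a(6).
Computing the sequence terms:
3, 3, 9, 21, 51, 123, 297

297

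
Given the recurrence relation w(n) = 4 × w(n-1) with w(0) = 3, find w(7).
Computing step by step:
w(0) = 3
w(1) = 4 × 3 = 12
w(2) = 4 × 12 = 48
w(3) = 4 × 48 = 192
w(4) = 4 × 192 = 768
w(5) = 4 × 768 = 3072
w(6) = 4 × 3072 = 12288
w(7) = 4 × 12288 = 49152

49152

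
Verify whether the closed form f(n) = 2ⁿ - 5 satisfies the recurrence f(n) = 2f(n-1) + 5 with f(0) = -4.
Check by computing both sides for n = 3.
From the recurrence with f(0) = -4:
  f(0) = -4, f(1) = -3, f(2) = -1, f(3) = 3
  so the recurrence gives f(3) = 3.
From the proposed closed form f(n) = 2ⁿ - 5:
  f(3) = 3.
Both sides give 3 at n = 3, and the initial condition(s) match, so the closed form is consistent.

Yes, the closed form is correct.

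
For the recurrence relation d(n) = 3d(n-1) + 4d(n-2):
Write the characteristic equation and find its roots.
Substitute d(n) = rⁿ and divide through by rⁿ⁻²: r² - 3r - 4 = 0
Factor: (r + 1)(r - 4) = 0, so r = -1, 4.
General solution: d(n) = A·(-1)ⁿ + B·4ⁿ

Characteristic: r² - 3r - 4 = 0, Roots: r = -1, 4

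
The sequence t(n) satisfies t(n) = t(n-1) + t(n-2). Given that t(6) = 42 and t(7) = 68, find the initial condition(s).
Work backwards using t(k) = t(k+2) - t(k+1):
t(5) = t(7) - t(6) = 68 - 42 = 26
t(4) = t(6) - t(5) = 42 - 26 = 16
t(3) = t(5) - t(4) = 26 - 16 = 10
t(2) = t(4) - t(3) = 16 - 10 = 6
t(1) = t(3) - t(2) = 10 - 6 = 4
t(0) = t(2) - t(1) = 6 - 4 = 2

t(0) = 2, t(1) = 4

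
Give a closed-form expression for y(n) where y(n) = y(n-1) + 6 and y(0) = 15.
Recurrence: y(n) = y(n-1) + 6, initial: y(0) = 15.
Each step adds 6, so y(n) = y(0) + 6n = 6n + 15.

y(n) = 6n + 15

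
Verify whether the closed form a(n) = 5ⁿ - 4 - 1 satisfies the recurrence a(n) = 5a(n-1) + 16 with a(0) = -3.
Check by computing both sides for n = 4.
From the recurrence with a(0) = -3:
  a(0) = -3, a(1) = 1, a(2) = 21, a(3) = 121, a(4) = 621
  so the recurrence gives a(4) = 621.
From the proposed closed form a(n) = 5ⁿ - 4 - 1:
  a(4) = 620.
The recurrence gives 621 but the closed form gives 620, so the closed form does not satisfy the recurrence.

No, the closed form is incorrect.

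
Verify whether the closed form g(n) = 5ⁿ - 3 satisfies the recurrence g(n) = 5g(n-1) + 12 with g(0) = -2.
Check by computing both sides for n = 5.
From the recurrence with g(0) = -2:
  g(0) = -2, g(1) = 2, g(2) = 22, g(3) = 122, g(4) = 622, g(5) = 3122
  so the recurrence gives g(5) = 3122.
From the proposed closed form g(n) = 5ⁿ - 3:
  g(5) = 3122.
Both sides give 3122 at n = 5, and the initial condition(s) match, so the closed form is consistent.

Yes, the closed form is correct.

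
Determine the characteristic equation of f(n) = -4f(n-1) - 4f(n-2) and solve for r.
Substitute f(n) = rⁿ and divide through by rⁿ⁻²: r² + 4r + 4 = 0
Factor: (r + 2)² = 0, so r = -2 (double root).
General solution: f(n) = (A + Bn)·(-2)ⁿ

Characteristic: r² + 4r + 4 = 0, Roots: r = -2 (double root)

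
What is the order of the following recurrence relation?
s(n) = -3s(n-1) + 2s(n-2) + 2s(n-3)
The order is the largest lag k for which s(n-k) appears. Here the deepest term is s(n-3), so the order is 3.

Order 3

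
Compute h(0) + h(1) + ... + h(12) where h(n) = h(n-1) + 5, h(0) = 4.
Computing the sequence terms: 4, 9, 14, 19, 24, 29, 34, 39, 44, 49, 54, 59, 64
Adding these values together:

442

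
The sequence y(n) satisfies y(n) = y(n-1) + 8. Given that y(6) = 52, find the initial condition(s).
y(6) = y(0) + 6·8, so y(0) = 52 - 48 = 4.

y(0) = 4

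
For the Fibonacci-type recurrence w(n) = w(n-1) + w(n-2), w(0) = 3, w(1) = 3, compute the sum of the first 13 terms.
Computing the sequence terms: 3, 3, 6, 9, 15, 24, 39, 63, 102, 165, 267, 432, 699
Adding these values together:

1827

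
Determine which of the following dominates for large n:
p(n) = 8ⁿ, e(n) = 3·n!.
Comparing growth rates:
Growth-rate hierarchy: log n ≺ any polynomial ≺ any exponential cⁿ (c>1) ≺ n! ≺ nⁿ.
factorial dominates exponential base 8 asymptotically.

e(n) grows faster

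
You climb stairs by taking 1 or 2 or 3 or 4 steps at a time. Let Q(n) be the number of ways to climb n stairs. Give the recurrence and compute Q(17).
Condition on the size of the last step (1 to 4): before it there were n-1, …, n-4 stairs climbed, and these cases are disjoint, so Q(n) = Q(n-1) + Q(n-2) + Q(n-3) + Q(n-4) (order-4 linear recurrence).
Initial conditions by direct count (compositions of i into parts ≤ 4): Q(1) = 1; Q(2) = 2; Q(3) = 4; Q(4) = 8.
Iterating the recurrence: Q(5) = 15, Q(6) = 29, Q(7) = 56, Q(8) = 108, Q(9) = 208, Q(10) = 401, Q(11) = 773, Q(12) = 1490, Q(13) = 2872, Q(14) = 5536, Q(15) = 10671, Q(16) = 20569, Q(17) = 39648.

Q(n) = Q(n-1) + Q(n-2) + Q(n-3) + Q(n-4), Q(1) = 1, Q(2) = 2, Q(3) = 4, Q(4) = 8; Q(17) = 39648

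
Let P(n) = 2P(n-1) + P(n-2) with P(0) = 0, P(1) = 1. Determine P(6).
Computing the sequence terms:
0, 1, 2, 5, 12, 29, 70

70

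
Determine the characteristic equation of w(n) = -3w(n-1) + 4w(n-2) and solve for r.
Substitute w(n) = rⁿ and divide through by rⁿ⁻²: r² + 3r - 4 = 0
Factor: (r - 1)(r + 4) = 0, so r = 1, -4.
General solution: w(n) = A·1ⁿ + B·(-4)ⁿ

Characteristic: r² + 3r - 4 = 0, Roots: r = 1, -4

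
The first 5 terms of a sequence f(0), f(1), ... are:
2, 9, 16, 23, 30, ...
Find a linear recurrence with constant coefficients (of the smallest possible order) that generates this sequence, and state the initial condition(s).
Look for the lowest-order linear relation among consecutive terms.
Observation: consecutive differences are constant (= 7).
Check at n=2: 1·9 + 7 = 16. ✓

f(n) = f(n-1) + 7, f(0) = 2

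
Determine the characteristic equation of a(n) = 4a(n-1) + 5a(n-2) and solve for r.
Substitute a(n) = rⁿ and divide through by rⁿ⁻²: r² - 4r - 5 = 0
Factor: (r - 5)(r + 1) = 0, so r = 5, -1.
General solution: a(n) = A·5ⁿ + B·(-1)ⁿ

Characteristic: r² - 4r - 5 = 0, Roots: r = 5, -1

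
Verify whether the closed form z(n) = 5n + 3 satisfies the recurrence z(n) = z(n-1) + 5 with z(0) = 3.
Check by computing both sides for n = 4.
From the recurrence with z(0) = 3:
  z(0) = 3, z(1) = 8, z(2) = 13, z(3) = 18, z(4) = 23
  so the recurrence gives z(4) = 23.
From the proposed closed form z(n) = 5n + 3:
  z(4) = 23.
Both sides give 23 at n = 4, and the initial condition(s) match, so the closed form is consistent.

Yes, the closed form is correct.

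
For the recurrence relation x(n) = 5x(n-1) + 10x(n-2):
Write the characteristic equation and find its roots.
Substitute x(n) = rⁿ and divide through by rⁿ⁻²: r² - 5r - 10 = 0
Discriminant: 5² + 4·10 = 65, not a perfect square, so by the quadratic formula r = (5 ± √65)/2.
General solution: x(n) = A·r₁ⁿ + B·r₂ⁿ where r₁,r₂ = (5 ± √65)/2

Characteristic: r² - 5r - 10 = 0, Roots: r = (5 ± √65)/2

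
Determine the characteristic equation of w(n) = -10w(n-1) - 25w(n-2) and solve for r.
Substitute w(n) = rⁿ and divide through by rⁿ⁻²: r² + 10r + 25 = 0
Factor: (r + 5)² = 0, so r = -5 (double root).
General solution: w(n) = (A + Bn)·(-5)ⁿ

Characteristic: r² + 10r + 25 = 0, Roots: r = -5 (double root)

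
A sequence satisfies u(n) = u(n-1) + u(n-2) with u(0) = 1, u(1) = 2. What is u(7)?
Computing the sequence terms:
1, 2, 3, 5, 8, 13, 21, 34

34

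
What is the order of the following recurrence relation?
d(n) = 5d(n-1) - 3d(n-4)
The order is the largest lag k for which d(n-k) appears. Here the deepest term is d(n-4), so the order is 4.

Order 4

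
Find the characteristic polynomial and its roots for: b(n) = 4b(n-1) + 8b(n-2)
Substitute b(n) = rⁿ and divide through by rⁿ⁻²: r² - 4r - 8 = 0
Discriminant: 4² + 4·8 = 48, not a perfect square, so by the quadratic formula r = (4 ± √48)/2.
General solution: b(n) = A·r₁ⁿ + B·r₂ⁿ where r₁,r₂ = (4 ± √48)/2

Characteristic: r² - 4r - 8 = 0, Roots: r = (4 ± √48)/2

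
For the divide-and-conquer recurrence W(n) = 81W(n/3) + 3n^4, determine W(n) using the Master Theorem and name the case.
Master Theorem template: W(n) = a·W(n/b) + f(n).
Here: a=81, b=3, f(n)=3n^4
Compute log_b(a) = log_3(81) = 4.
f(n) = 3n^4 = Θ(n^4). Case 2: W(n) = Θ(n^4 log n).

Case 2: W(n) = Θ(n^4 log n)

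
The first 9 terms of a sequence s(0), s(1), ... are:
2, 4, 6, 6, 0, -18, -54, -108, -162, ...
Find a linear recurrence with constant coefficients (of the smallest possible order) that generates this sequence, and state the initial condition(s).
Look for the lowest-order linear relation among consecutive terms.
Observation: s(n) - 3·s(n-1) - (-3)·s(n-2) = 0 holds for the shown terms, and no order-1 relation s(n) = α·s(n-1) + β fits.
Check at n=3: 3·6 + (-3)·4 = 6. ✓

s(n) = 3s(n-1) - 3s(n-2), s(0) = 2, s(1) = 4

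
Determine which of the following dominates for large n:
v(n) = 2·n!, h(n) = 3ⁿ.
Comparing growth rates:
Growth-rate hierarchy: log n ≺ any polynomial ≺ any exponential cⁿ (c>1) ≺ n! ≺ nⁿ.
factorial dominates exponential base 3 asymptotically.

v(n) grows faster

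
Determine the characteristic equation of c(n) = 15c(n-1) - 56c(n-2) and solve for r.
Substitute c(n) = rⁿ and divide through by rⁿ⁻²: r² - 15r + 56 = 0
Factor: (r - 7)(r - 8) = 0, so r = 7, 8.
General solution: c(n) = A·7ⁿ + B·8ⁿ

Characteristic: r² - 15r + 56 = 0, Roots: r = 7, 8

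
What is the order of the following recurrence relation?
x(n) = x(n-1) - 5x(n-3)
The order is the largest lag k for which x(n-k) appears. Here the deepest term is x(n-3), so the order is 3.

Order 3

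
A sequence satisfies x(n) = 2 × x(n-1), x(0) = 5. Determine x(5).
Computing step by step:
x(0) = 5
x(1) = 2 × 5 = 10
x(2) = 2 × 10 = 20
x(3) = 2 × 20 = 40
x(4) = 2 × 40 = 80
x(5) = 2 × 80 = 160

160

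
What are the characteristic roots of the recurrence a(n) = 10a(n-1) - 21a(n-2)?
Substitute a(n) = rⁿ and divide through by rⁿ⁻²: r² - 10r + 21 = 0
Factor: (r - 3)(r - 7) = 0, so r = 3, 7.
General solution: a(n) = A·3ⁿ + B·7ⁿ

Characteristic: r² - 10r + 21 = 0, Roots: r = 3, 7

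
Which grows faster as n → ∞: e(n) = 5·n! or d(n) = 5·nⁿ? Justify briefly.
Comparing growth rates:
Growth-rate hierarchy: log n ≺ any polynomial ≺ any exponential cⁿ (c>1) ≺ n! ≺ nⁿ.
super-exponential nⁿ dominates factorial asymptotically.

d(n) grows faster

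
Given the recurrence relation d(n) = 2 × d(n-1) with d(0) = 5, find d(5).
Computing step by step:
d(0) = 5
d(1) = 2 × 5 = 10
d(2) = 2 × 10 = 20
d(3) = 2 × 20 = 40
d(4) = 2 × 40 = 80
d(5) = 2 × 80 = 160

160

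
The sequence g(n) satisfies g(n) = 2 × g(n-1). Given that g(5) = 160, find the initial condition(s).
In general g(n) = 2ⁿ · g(0). At n = 5: g(0) = g(5) / 2^5 = 160 / 32 = 5.

g(0) = 5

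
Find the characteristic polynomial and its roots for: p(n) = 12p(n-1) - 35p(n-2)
Substitute p(n) = rⁿ and divide through by rⁿ⁻²: r² - 12r + 35 = 0
Factor: (r - 7)(r - 5) = 0, so r = 7, 5.
General solution: p(n) = A·7ⁿ + B·5ⁿ

Characteristic: r² - 12r + 35 = 0, Roots: r = 7, 5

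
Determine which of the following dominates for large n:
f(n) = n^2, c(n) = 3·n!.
Comparing growth rates:
Growth-rate hierarchy: log n ≺ any polynomial ≺ any exponential cⁿ (c>1) ≺ n! ≺ nⁿ.
factorial dominates polynomial degree 2 asymptotically.

c(n) grows faster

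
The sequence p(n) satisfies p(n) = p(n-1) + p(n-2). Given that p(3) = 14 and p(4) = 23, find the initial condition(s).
Work backwards using p(k) = p(k+2) - p(k+1):
p(2) = p(4) - p(3) = 23 - 14 = 9
p(1) = p(3) - p(2) = 14 - 9 = 5
p(0) = p(2) - p(1) = 9 - 5 = 4

p(0) = 4, p(1) = 5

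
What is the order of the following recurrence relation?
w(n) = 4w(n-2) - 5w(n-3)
The order is the largest lag k for which w(n-k) appears. Here the deepest term is w(n-3), so the order is 3.

Order 3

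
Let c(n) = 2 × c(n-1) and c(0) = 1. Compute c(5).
Computing step by step:
c(0) = 1
c(1) = 2 × 1 = 2
c(2) = 2 × 2 = 4
c(3) = 2 × 4 = 8
c(4) = 2 × 8 = 16
c(5) = 2 × 16 = 32

32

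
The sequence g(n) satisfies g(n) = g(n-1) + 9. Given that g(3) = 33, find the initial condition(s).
g(3) = g(0) + 3·9, so g(0) = 33 - 27 = 6.

g(0) = 6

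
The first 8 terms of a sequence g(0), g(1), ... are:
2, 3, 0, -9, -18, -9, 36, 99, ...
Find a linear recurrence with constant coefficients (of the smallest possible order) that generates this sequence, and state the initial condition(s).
Look for the lowest-order linear relation among consecutive terms.
Observation: g(n) - 2·g(n-1) - (-3)·g(n-2) = 0 holds for the shown terms, and no order-1 relation g(n) = α·g(n-1) + β fits.
Check at n=3: 2·0 + (-3)·3 = -9. ✓

g(n) = 2g(n-1) - 3g(n-2), g(0) = 2, g(1) = 3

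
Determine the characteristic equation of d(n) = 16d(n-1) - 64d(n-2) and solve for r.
Substitute d(n) = rⁿ and divide through by rⁿ⁻²: r² - 16r + 64 = 0
Factor: (r - 8)² = 0, so r = 8 (double root).
General solution: d(n) = (A + Bn)·8ⁿ

Characteristic: r² - 16r + 64 = 0, Roots: r = 8 (double root)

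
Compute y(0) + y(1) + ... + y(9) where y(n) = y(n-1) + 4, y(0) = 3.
Computing the sequence terms: 3, 7, 11, 15, 19, 23, 27, 31, 35, 39
Adding these values together:

210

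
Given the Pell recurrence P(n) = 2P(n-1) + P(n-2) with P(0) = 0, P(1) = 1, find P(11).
Computing the sequence terms:
0, 1, 2, 5, 12, 29, 70, 169, 408, 985, 2378, 5741

5741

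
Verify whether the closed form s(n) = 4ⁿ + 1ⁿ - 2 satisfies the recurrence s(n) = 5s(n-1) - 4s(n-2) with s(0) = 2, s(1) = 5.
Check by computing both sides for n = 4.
From the recurrence with s(0) = 2, s(1) = 5:
  s(0) = 2, s(1) = 5, s(2) = 17, s(3) = 65, s(4) = 257
  so the recurrence gives s(4) = 257.
From the proposed closed form s(n) = 4ⁿ + 1ⁿ - 2:
  s(4) = 255.
The recurrence gives 257 but the closed form gives 255, so the closed form does not satisfy the recurrence.

No, the closed form is incorrect.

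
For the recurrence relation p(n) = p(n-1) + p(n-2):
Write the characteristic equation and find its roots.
Substitute p(n) = rⁿ and divide through by rⁿ⁻²: r² - r - 1 = 0
Discriminant: 1² + 4·1 = 5, not a perfect square, so by the quadratic formula r = (1 ± √5)/2.
General solution: p(n) = A·r₁ⁿ + B·r₂ⁿ where r₁,r₂ = (1 ± √5)/2

Characteristic: r² - r - 1 = 0, Roots: r = (1 ± √5)/2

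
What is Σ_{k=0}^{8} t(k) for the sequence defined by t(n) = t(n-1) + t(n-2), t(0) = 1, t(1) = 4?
Computing the sequence terms: 1, 4, 5, 9, 14, 23, 37, 60, 97
Adding these values together:

250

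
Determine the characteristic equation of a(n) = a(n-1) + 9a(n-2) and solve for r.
Substitute a(n) = rⁿ and divide through by rⁿ⁻²: r² - r - 9 = 0
Discriminant: 1² + 4·9 = 37, not a perfect square, so by the quadratic formula r = (1 ± √37)/2.
General solution: a(n) = A·r₁ⁿ + B·r₂ⁿ where r₁,r₂ = (1 ± √37)/2

Characteristic: r² - r - 9 = 0, Roots: r = (1 ± √37)/2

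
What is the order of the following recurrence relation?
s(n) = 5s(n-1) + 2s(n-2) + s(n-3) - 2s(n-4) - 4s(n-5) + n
The order is the largest lag k for which s(n-k) appears. Here the deepest term is s(n-5) (the n term is non-homogeneous and does not affect the order), so the order is 5.

Order 5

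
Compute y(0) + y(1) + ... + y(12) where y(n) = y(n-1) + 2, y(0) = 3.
Computing the sequence terms: 3, 5, 7, 9, 11, 13, 15, 17, 19, 21, 23, 25, 27
Adding these values together:

195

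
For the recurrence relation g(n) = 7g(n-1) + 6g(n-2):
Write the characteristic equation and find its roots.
Substitute g(n) = rⁿ and divide through by rⁿ⁻²: r² - 7r - 6 = 0
Discriminant: 7² + 4·6 = 73, not a perfect square, so by the quadratic formula r = (7 ± √73)/2.
General solution: g(n) = A·r₁ⁿ + B·r₂ⁿ where r₁,r₂ = (7 ± √73)/2

Characteristic: r² - 7r - 6 = 0, Roots: r = (7 ± √73)/2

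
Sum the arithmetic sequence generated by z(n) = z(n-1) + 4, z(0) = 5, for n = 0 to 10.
Computing the sequence terms: 5, 9, 13, 17, 21, 25, 29, 33, 37, 41, 45
Adding these values together:

275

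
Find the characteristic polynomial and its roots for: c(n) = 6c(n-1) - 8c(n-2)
Substitute c(n) = rⁿ and divide through by rⁿ⁻²: r² - 6r + 8 = 0
Factor: (r - 2)(r - 4) = 0, so r = 2, 4.
General solution: c(n) = A·2ⁿ + B·4ⁿ

Characteristic: r² - 6r + 8 = 0, Roots: r = 2, 4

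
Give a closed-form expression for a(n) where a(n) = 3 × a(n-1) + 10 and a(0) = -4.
Recurrence: a(n) = 3 × a(n-1) + 10, initial: a(0) = -4.
Try a(n) = A·3ⁿ + C. Substituting: A·3ⁿ + C = 3(A·3ⁿ⁻¹ + C) + 10 = A·3ⁿ + 3C + 10, so C = 3C + 10, giving C = -5. Then a(0) = A - 5 = -4 gives A = 1.

a(n) = 3ⁿ - 5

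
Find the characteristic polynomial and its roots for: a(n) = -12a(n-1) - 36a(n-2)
Substitute a(n) = rⁿ and divide through by rⁿ⁻²: r² + 12r + 36 = 0
Factor: (r + 6)² = 0, so r = -6 (double root).
General solution: a(n) = (A + Bn)·(-6)ⁿ

Characteristic: r² + 12r + 36 = 0, Roots: r = -6 (double root)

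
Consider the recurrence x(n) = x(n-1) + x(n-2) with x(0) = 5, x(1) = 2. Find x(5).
Computing the sequence terms:
5, 2, 7, 9, 16, 25

25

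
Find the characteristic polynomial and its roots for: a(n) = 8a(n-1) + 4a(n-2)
Substitute a(n) = rⁿ and divide through by rⁿ⁻²: r² - 8r - 4 = 0
Discriminant: 8² + 4·4 = 80, not a perfect square, so by the quadratic formula r = (8 ± √80)/2.
General solution: a(n) = A·r₁ⁿ + B·r₂ⁿ where r₁,r₂ = (8 ± √80)/2

Characteristic: r² - 8r - 4 = 0, Roots: r = (8 ± √80)/2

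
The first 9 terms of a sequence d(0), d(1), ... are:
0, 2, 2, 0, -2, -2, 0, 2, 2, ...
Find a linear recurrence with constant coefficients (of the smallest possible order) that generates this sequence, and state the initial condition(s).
Look for the lowest-order linear relation among consecutive terms.
Observation: d(n) - 1·d(n-1) - (-1)·d(n-2) = 0 holds for the shown terms, and no order-1 relation d(n) = α·d(n-1) + β fits.
Check at n=3: 1·2 + (-1)·2 = 0. ✓

d(n) = d(n-1) - d(n-2), d(0) = 0, d(1) = 2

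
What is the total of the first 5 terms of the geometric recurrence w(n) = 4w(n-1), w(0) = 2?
Computing the sequence terms: 2, 8, 32, 128, 512
Adding these values together:

682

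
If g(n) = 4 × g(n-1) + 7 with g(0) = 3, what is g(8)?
Computing step by step:
g(0) = 3
g(1) = 4 × 3 + 7 = 19
g(2) = 4 × 19 + 7 = 83
g(3) = 4 × 83 + 7 = 339
g(4) = 4 × 339 + 7 = 1363
g(5) = 4 × 1363 + 7 = 5459
g(6) = 4 × 5459 + 7 = 21843
g(7) = 4 × 21843 + 7 = 87379
g(8) = 4 × 87379 + 7 = 349523

349523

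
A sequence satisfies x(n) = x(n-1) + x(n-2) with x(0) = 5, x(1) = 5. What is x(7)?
Computing the sequence terms:
5, 5, 10, 15, 25, 40, 65, 105

105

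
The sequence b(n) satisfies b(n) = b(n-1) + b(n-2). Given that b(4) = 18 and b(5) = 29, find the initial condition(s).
Work backwards using b(k) = b(k+2) - b(k+1):
b(3) = b(5) - b(4) = 29 - 18 = 11
b(2) = b(4) - b(3) = 18 - 11 = 7
b(1) = b(3) - b(2) = 11 - 7 = 4
b(0) = b(2) - b(1) = 7 - 4 = 3

b(0) = 3, b(1) = 4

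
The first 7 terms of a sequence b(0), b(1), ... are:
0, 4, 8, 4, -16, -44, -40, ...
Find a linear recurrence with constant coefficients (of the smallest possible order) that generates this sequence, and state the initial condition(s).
Look for the lowest-order linear relation among consecutive terms.
Observation: b(n) - 2·b(n-1) - (-3)·b(n-2) = 0 holds for the shown terms, and no order-1 relation b(n) = α·b(n-1) + β fits.
Check at n=3: 2·8 + (-3)·4 = 4. ✓

b(n) = 2b(n-1) - 3b(n-2), b(0) = 0, b(1) = 4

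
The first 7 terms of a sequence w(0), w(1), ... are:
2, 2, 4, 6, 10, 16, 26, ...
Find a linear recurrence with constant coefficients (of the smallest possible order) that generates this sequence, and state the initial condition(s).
Look for the lowest-order linear relation among consecutive terms.
Observation: w(n) - 1·w(n-1) - (1)·w(n-2) = 0 holds for the shown terms, and no order-1 relation w(n) = α·w(n-1) + β fits.
Check at n=3: 1·4 + (1)·2 = 6. ✓

w(n) = w(n-1) + w(n-2), w(0) = 2, w(1) = 2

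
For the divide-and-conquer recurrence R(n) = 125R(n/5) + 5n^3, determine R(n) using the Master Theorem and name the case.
Master Theorem template: R(n) = a·R(n/b) + f(n).
Here: a=125, b=5, f(n)=5n^3
Compute log_b(a) = log_5(125) = 3.
f(n) = 5n^3 = Θ(n^3). Case 2: R(n) = Θ(n^3 log n).

Case 2: R(n) = Θ(n^3 log n)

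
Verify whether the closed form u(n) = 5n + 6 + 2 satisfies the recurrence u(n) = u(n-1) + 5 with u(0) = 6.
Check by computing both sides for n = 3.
From the recurrence with u(0) = 6:
  u(0) = 6, u(1) = 11, u(2) = 16, u(3) = 21
  so the recurrence gives u(3) = 21.
From the proposed closed form u(n) = 5n + 6 + 2:
  u(3) = 23.
The recurrence gives 21 but the closed form gives 23, so the closed form does not satisfy the recurrence.

No, the closed form is incorrect.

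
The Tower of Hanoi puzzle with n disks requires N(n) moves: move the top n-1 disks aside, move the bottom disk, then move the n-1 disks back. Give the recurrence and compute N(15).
Moving n disks = move the top n-1 disks aside (N(n-1) moves) + move the largest disk (1 move) + move the n-1 disks back on top (N(n-1) moves), so N(n) = 2N(n-1) + 1, with N(1) = 1 (a single disk takes one move).
First terms: 1, 3, 7, 15, 31, 63, … — each is one less than a power of 2. Indeed N(n) + 1 = 2(N(n-1) + 1) with N(1) + 1 = 2, so N(n) + 1 = 2ⁿ and N(n) = 2ⁿ - 1.
Hence N(15) = 2^15 - 1 = 32768 - 1 = 32767.

N(n) = 2N(n-1) + 1, N(1) = 1; N(15) = 32767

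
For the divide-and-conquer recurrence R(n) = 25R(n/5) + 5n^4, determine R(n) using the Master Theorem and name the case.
Master Theorem template: R(n) = a·R(n/b) + f(n).
Here: a=25, b=5, f(n)=5n^4
Compute log_b(a) = log_5(25) = 2.
f(n) = 5n^4 = Ω(n^(2+ε)) with ε = 2, and the regularity condition holds (a·f(n/b) = (a/b^4)·f(n) with a/b^4 = 5^-2 < 1). Case 3: R(n) = Θ(f(n)) = Θ(n^4).

Case 3: R(n) = Θ(n^4)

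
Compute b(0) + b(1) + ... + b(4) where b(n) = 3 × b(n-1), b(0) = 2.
Computing the sequence terms: 2, 6, 18, 54, 162
Adding these values together:

242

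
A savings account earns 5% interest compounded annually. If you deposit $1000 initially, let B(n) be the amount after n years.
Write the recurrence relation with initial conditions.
Each year the balance grows by 5%, i.e. is multiplied by 1 + 5/100 = 1.05, so B(n) = 1.05 × B(n-1). The initial deposit gives B(0) = 1000.
Unrolling gives the closed form B(n) = 1000 × (1.05)ⁿ.

B(n) = 1.05 × B(n-1), B(0) = 1000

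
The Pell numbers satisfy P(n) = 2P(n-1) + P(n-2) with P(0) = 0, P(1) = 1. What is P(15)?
Computing the sequence terms:
0, 1, 2, 5, 12, 29, 70, 169, 408, 985, 2378, 5741, 13860, 33461, 80782, 195025

195025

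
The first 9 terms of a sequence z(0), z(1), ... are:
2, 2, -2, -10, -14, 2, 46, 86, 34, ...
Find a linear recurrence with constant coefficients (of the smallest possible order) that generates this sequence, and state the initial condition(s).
Look for the lowest-order linear relation among consecutive terms.
Observation: z(n) - 2·z(n-1) - (-3)·z(n-2) = 0 holds for the shown terms, and no order-1 relation z(n) = α·z(n-1) + β fits.
Check at n=3: 2·-2 + (-3)·2 = -10. ✓

z(n) = 2z(n-1) - 3z(n-2), z(0) = 2, z(1) = 2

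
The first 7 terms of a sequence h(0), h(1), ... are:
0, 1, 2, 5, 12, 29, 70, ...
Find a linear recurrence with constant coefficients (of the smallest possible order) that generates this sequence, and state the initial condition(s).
Look for the lowest-order linear relation among consecutive terms.
Observation: h(n) - 2·h(n-1) - (1)·h(n-2) = 0 holds for the shown terms, and no order-1 relation h(n) = α·h(n-1) + β fits.
Check at n=3: 2·2 + (1)·1 = 5. ✓

h(n) = 2h(n-1) + h(n-2), h(0) = 0, h(1) = 1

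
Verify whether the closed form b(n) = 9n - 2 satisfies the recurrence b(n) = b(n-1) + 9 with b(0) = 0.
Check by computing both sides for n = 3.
From the recurrence with b(0) = 0:
  b(0) = 0, b(1) = 9, b(2) = 18, b(3) = 27
  so the recurrence gives b(3) = 27.
From the proposed closed form b(n) = 9n - 2:
  b(3) = 25.
The recurrence gives 27 but the closed form gives 25, so the closed form does not satisfy the recurrence.

No, the closed form is incorrect.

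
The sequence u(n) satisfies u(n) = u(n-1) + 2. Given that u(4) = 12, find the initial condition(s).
u(4) = u(0) + 4·2, so u(0) = 12 - 8 = 4.

u(0) = 4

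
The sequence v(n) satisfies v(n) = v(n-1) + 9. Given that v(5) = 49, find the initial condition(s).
v(5) = v(0) + 5·9, so v(0) = 49 - 45 = 4.

v(0) = 4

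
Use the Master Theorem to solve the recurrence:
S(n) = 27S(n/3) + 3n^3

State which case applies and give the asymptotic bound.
Master Theorem template: S(n) = a·S(n/b) + f(n).
Here: a=27, b=3, f(n)=3n^3
Compute log_b(a) = log_3(27) = 3.
f(n) = 3n^3 = Θ(n^3). Case 2: S(n) = Θ(n^3 log n).

Case 2: S(n) = Θ(n^3 log n)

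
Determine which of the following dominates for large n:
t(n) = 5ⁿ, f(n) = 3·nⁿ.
Comparing growth rates:
Growth-rate hierarchy: log n ≺ any polynomial ≺ any exponential cⁿ (c>1) ≺ n! ≺ nⁿ.
super-exponential nⁿ dominates exponential base 5 asymptotically.

f(n) grows faster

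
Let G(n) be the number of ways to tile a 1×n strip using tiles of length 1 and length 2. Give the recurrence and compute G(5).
Condition on the last tile: it has length 1 (leaving a 1×(n-1) strip) or length 2 (leaving a 1×(n-2) strip), so G(n) = G(n-1) + G(n-2) (order-2 linear recurrence).
For 0 ≤ i < 2 only unit tiles fit, so G(i) = 1.
Iterating the recurrence: G(2) = 2, G(3) = 3, G(4) = 5, G(5) = 8.

G(n) = G(n-1) + G(n-2), with G(i) = 1 for 0 ≤ i < 2; G(5) = 8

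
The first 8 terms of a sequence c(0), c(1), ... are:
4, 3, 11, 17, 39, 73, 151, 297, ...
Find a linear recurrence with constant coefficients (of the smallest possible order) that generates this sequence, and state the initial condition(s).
Look for the lowest-order linear relation among consecutive terms.
Observation: c(n) - 1·c(n-1) - (2)·c(n-2) = 0 holds for the shown terms, and no order-1 relation c(n) = α·c(n-1) + β fits.
Check at n=3: 1·11 + (2)·3 = 17. ✓

c(n) = c(n-1) + 2c(n-2), c(0) = 4, c(1) = 3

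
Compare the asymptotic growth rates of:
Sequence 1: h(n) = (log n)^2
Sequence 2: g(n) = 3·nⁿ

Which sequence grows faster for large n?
Comparing growth rates:
Growth-rate hierarchy: log n ≺ any polynomial ≺ any exponential cⁿ (c>1) ≺ n! ≺ nⁿ.
super-exponential nⁿ dominates polylogarithmic (log n)^2 asymptotically.

g(n) grows faster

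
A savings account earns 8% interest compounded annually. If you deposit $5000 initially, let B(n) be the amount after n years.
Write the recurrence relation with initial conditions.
Each year the balance grows by 8%, i.e. is multiplied by 1 + 8/100 = 1.08, so B(n) = 1.08 × B(n-1). The initial deposit gives B(0) = 5000.
Unrolling gives the closed form B(n) = 5000 × (1.08)ⁿ.

B(n) = 1.08 × B(n-1), B(0) = 5000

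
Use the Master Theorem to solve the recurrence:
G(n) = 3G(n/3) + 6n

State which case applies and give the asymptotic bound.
Master Theorem template: G(n) = a·G(n/b) + f(n).
Here: a=3, b=3, f(n)=6n
Compute log_b(a) = log_3(3) = 1.
f(n) = 6n = Θ(n). Case 2: G(n) = Θ(n log n).

Case 2: G(n) = Θ(n log n)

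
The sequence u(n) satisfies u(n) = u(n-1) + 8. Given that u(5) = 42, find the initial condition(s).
u(5) = u(0) + 5·8, so u(0) = 42 - 40 = 2.

u(0) = 2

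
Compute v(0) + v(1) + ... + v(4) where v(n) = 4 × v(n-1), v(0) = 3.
Computing the sequence terms: 3, 12, 48, 192, 768
Adding these values together:

1023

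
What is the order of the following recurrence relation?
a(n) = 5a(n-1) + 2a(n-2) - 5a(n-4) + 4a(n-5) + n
The order is the largest lag k for which a(n-k) appears. Here the deepest term is a(n-5) (the n term is non-homogeneous and does not affect the order), so the order is 5.

Order 5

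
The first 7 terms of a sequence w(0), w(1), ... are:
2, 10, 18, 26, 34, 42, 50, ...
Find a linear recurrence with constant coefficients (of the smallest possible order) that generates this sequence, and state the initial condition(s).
Look for the lowest-order linear relation among consecutive terms.
Observation: consecutive differences are constant (= 8).
Check at n=2: 1·10 + 8 = 18. ✓

w(n) = w(n-1) + 8, w(0) = 2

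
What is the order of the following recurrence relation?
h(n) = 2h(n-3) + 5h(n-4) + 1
The order is the largest lag k for which h(n-k) appears. Here the deepest term is h(n-4) (the 1 term is non-homogeneous and does not affect the order), so the order is 4.

Order 4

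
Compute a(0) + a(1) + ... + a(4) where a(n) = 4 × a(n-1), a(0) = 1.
Computing the sequence terms: 1, 4, 16, 64, 256
Adding these values together:

341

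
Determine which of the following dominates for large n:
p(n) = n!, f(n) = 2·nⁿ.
Comparing growth rates:
Growth-rate hierarchy: log n ≺ any polynomial ≺ any exponential cⁿ (c>1) ≺ n! ≺ nⁿ.
super-exponential nⁿ dominates factorial asymptotically.

f(n) grows faster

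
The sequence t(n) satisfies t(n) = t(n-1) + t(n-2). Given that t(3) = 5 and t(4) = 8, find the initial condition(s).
Work backwards using t(k) = t(k+2) - t(k+1):
t(2) = t(4) - t(3) = 8 - 5 = 3
t(1) = t(3) - t(2) = 5 - 3 = 2
t(0) = t(2) - t(1) = 3 - 2 = 1

t(0) = 1, t(1) = 2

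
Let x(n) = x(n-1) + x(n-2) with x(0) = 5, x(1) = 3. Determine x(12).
Computing the sequence terms:
5, 3, 8, 11, 19, 30, 49, 79, 128, 207, 335, 542, 877

877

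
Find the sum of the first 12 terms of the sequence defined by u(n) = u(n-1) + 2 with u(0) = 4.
Computing the sequence terms: 4, 6, 8, 10, 12, 14, 16, 18, 20, 22, 24, 26
Adding these values together:

180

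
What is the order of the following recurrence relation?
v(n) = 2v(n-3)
The order is the largest lag k for which v(n-k) appears. Here the deepest term is v(n-3), so the order is 3.

Order 3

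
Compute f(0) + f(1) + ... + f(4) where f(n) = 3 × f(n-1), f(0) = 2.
Computing the sequence terms: 2, 6, 18, 54, 162
Adding these values together:

242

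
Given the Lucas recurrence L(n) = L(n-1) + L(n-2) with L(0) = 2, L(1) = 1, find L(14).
Computing the sequence terms:
2, 1, 3, 4, 7, 11, 18, 29, 47, 76, 123, 199, 322, 521, 843

843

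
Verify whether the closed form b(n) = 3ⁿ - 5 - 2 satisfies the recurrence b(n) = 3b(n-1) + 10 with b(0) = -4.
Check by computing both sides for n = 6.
From the recurrence with b(0) = -4:
  b(0) = -4, b(1) = -2, b(2) = 4, b(3) = 22, b(4) = 76, b(5) = 238, b(6) = 724
  so the recurrence gives b(6) = 724.
From the proposed closed form b(n) = 3ⁿ - 5 - 2:
  b(6) = 722.
The recurrence gives 724 but the closed form gives 722, so the closed form does not satisfy the recurrence.

No, the closed form is incorrect.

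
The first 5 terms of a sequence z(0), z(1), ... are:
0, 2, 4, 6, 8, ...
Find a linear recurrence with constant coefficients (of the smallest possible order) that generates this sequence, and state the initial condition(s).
Look for the lowest-order linear relation among consecutive terms.
Observation: consecutive differences are constant (= 2).
Check at n=2: 1·2 + 2 = 4. ✓

z(n) = z(n-1) + 2, z(0) = 0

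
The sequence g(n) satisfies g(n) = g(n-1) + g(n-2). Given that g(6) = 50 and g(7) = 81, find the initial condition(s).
Work backwards using g(k) = g(k+2) - g(k+1):
g(5) = g(7) - g(6) = 81 - 50 = 31
g(4) = g(6) - g(5) = 50 - 31 = 19
g(3) = g(5) - g(4) = 31 - 19 = 12
g(2) = g(4) - g(3) = 19 - 12 = 7
g(1) = g(3) - g(2) = 12 - 7 = 5
g(0) = g(2) - g(1) = 7 - 5 = 2

g(0) = 2, g(1) = 5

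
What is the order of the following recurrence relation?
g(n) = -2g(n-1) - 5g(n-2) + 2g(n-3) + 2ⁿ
The order is the largest lag k for which g(n-k) appears. Here the deepest term is g(n-3) (the 2ⁿ term is non-homogeneous and does not affect the order), so the order is 3.

Order 3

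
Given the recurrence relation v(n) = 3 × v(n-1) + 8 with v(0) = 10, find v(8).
Computing step by step:
v(0) = 10
v(1) = 3 × 10 + 8 = 38
v(2) = 3 × 38 + 8 = 122
v(3) = 3 × 122 + 8 = 374
v(4) = 3 × 374 + 8 = 1130
v(5) = 3 × 1130 + 8 = 3398
v(6) = 3 × 3398 + 8 = 10202
v(7) = 3 × 10202 + 8 = 30614
v(8) = 3 × 30614 + 8 = 91850

91850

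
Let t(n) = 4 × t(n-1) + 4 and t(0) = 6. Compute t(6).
Computing step by step:
t(0) = 6
t(1) = 4 × 6 + 4 = 28
t(2) = 4 × 28 + 4 = 116
t(3) = 4 × 116 + 4 = 468
t(4) = 4 × 468 + 4 = 1876
t(5) = 4 × 1876 + 4 = 7508
t(6) = 4 × 7508 + 4 = 30036

30036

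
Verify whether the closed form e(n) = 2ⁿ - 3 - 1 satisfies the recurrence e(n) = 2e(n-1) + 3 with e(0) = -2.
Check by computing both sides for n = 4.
From the recurrence with e(0) = -2:
  e(0) = -2, e(1) = -1, e(2) = 1, e(3) = 5, e(4) = 13
  so the recurrence gives e(4) = 13.
From the proposed closed form e(n) = 2ⁿ - 3 - 1:
  e(4) = 12.
The recurrence gives 13 but the closed form gives 12, so the closed form does not satisfy the recurrence.

No, the closed form is incorrect.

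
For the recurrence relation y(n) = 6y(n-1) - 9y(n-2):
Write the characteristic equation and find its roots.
Substitute y(n) = rⁿ and divide through by rⁿ⁻²: r² - 6r + 9 = 0
Factor: (r - 3)² = 0, so r = 3 (double root).
General solution: y(n) = (A + Bn)·3ⁿ

Characteristic: r² - 6r + 9 = 0, Roots: r = 3 (double root)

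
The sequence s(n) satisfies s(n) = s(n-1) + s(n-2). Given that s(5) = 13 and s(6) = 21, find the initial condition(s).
Work backwards using s(k) = s(k+2) - s(k+1):
s(4) = s(6) - s(5) = 21 - 13 = 8
s(3) = s(5) - s(4) = 13 - 8 = 5
s(2) = s(4) - s(3) = 8 - 5 = 3
s(1) = s(3) - s(2) = 5 - 3 = 2
s(0) = s(2) - s(1) = 3 - 2 = 1

s(0) = 1, s(1) = 2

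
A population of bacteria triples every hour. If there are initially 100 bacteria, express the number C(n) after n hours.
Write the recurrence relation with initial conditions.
Each hour multiplies the count by 3, so the count after n hours depends only on the count after n-1 hours: C(n) = 3 × C(n-1). The starting count gives C(0) = 100.
Unrolling n times gives the closed form C(n) = 100 × 3ⁿ.

C(n) = 3 × C(n-1), C(0) = 100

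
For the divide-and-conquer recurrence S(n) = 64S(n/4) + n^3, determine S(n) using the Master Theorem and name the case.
Master Theorem template: S(n) = a·S(n/b) + f(n).
Here: a=64, b=4, f(n)=n^3
Compute log_b(a) = log_4(64) = 3.
f(n) = n^3 = Θ(n^3). Case 2: S(n) = Θ(n^3 log n).

Case 2: S(n) = Θ(n^3 log n)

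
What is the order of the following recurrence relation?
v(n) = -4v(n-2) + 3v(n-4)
The order is the largest lag k for which v(n-k) appears. Here the deepest term is v(n-4), so the order is 4.

Order 4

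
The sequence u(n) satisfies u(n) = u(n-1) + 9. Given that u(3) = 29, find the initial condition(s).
u(3) = u(0) + 3·9, so u(0) = 29 - 27 = 2.

u(0) = 2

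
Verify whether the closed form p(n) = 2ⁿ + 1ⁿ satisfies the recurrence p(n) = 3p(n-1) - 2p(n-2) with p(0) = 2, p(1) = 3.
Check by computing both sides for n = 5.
From the recurrence with p(0) = 2, p(1) = 3:
  p(0) = 2, p(1) = 3, p(2) = 5, p(3) = 9, p(4) = 17, p(5) = 33
  so the recurrence gives p(5) = 33.
From the proposed closed form p(n) = 2ⁿ + 1ⁿ:
  p(5) = 33.
Both sides give 33 at n = 5, and the initial condition(s) match, so the closed form is consistent.

Yes, the closed form is correct.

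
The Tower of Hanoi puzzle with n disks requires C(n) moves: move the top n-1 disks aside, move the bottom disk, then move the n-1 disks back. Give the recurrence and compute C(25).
Moving n disks = move the top n-1 disks aside (C(n-1) moves) + move the largest disk (1 move) + move the n-1 disks back on top (C(n-1) moves), so C(n) = 2C(n-1) + 1, with C(1) = 1 (a single disk takes one move).
First terms: 1, 3, 7, 15, 31, 63, … — each is one less than a power of 2. Indeed C(n) + 1 = 2(C(n-1) + 1) with C(1) + 1 = 2, so C(n) + 1 = 2ⁿ and C(n) = 2ⁿ - 1.
Hence C(25) = 2^25 - 1 = 33554432 - 1 = 33554431.

C(n) = 2C(n-1) + 1, C(1) = 1; C(25) = 33554431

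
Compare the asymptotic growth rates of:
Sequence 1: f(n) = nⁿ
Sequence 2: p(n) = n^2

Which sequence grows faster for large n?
Comparing growth rates:
Growth-rate hierarchy: log n ≺ any polynomial ≺ any exponential cⁿ (c>1) ≺ n! ≺ nⁿ.
super-exponential nⁿ dominates polynomial degree 2 asymptotically.

f(n) grows faster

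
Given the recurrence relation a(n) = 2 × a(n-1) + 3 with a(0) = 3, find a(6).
Computing step by step:
a(0) = 3
a(1) = 2 × 3 + 3 = 9
a(2) = 2 × 9 + 3 = 21
a(3) = 2 × 21 + 3 = 45
a(4) = 2 × 45 + 3 = 93
a(5) = 2 × 93 + 3 = 189
a(6) = 2 × 189 + 3 = 381

381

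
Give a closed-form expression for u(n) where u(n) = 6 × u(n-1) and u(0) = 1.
Recurrence: u(n) = 6 × u(n-1), initial: u(0) = 1.
Each term is 6 times the previous, so this is geometric with ratio 6. After n steps: u(n) = u(0)·6ⁿ = 6ⁿ.

u(n) = 6ⁿ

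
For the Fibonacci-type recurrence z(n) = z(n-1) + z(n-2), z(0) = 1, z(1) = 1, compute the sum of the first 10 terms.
Computing the sequence terms: 1, 1, 2, 3, 5, 8, 13, 21, 34, 55
Adding these values together:

143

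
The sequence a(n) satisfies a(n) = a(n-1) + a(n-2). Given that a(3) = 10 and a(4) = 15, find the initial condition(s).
Work backwards using a(k) = a(k+2) - a(k+1):
a(2) = a(4) - a(3) = 15 - 10 = 5
a(1) = a(3) - a(2) = 10 - 5 = 5
a(0) = a(2) - a(1) = 5 - 5 = 0

a(0) = 0, a(1) = 5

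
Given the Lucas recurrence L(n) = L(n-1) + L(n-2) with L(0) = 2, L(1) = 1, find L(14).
Computing the sequence terms:
2, 1, 3, 4, 7, 11, 18, 29, 47, 76, 123, 199, 322, 521, 843

843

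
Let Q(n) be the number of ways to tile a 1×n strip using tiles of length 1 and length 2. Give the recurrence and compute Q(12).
Condition on the last tile: it has length 1 (leaving a 1×(n-1) strip) or length 2 (leaving a 1×(n-2) strip), so Q(n) = Q(n-1) + Q(n-2) (order-2 linear recurrence).
For 0 ≤ i < 2 only unit tiles fit, so Q(i) = 1.
Iterating the recurrence: Q(2) = 2, Q(3) = 3, Q(4) = 5, Q(5) = 8, Q(6) = 13, Q(7) = 21, Q(8) = 34, Q(9) = 55, Q(10) = 89, Q(11) = 144, Q(12) = 233.

Q(n) = Q(n-1) + Q(n-2), with Q(i) = 1 for 0 ≤ i < 2; Q(12) = 233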